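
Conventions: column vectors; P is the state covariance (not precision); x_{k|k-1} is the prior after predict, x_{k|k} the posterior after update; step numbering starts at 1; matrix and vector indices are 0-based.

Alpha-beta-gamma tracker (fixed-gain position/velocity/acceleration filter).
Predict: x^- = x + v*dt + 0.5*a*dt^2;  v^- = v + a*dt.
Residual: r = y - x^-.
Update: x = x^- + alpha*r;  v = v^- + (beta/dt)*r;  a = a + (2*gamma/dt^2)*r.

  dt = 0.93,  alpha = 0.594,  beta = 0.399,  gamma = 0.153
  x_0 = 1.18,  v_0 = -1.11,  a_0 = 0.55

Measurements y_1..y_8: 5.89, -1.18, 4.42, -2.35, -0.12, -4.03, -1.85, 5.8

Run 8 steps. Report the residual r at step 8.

step 1: x_pred=0.3855  r=5.5045  x^+=3.6552  v^+=1.7631  a^+=2.4975
step 2: x_pred=6.3749  r=-7.5549  x^+=1.8873  v^+=0.8444  a^+=-0.1754
step 3: x_pred=2.5967  r=1.8233  x^+=3.6798  v^+=1.4635  a^+=0.4696
step 4: x_pred=5.2439  r=-7.5939  x^+=0.7331  v^+=-1.3578  a^+=-2.2171
step 5: x_pred=-1.4884  r=1.3684  x^+=-0.6756  v^+=-2.8326  a^+=-1.7330
step 6: x_pred=-4.0593  r=0.0293  x^+=-4.0419  v^+=-4.4317  a^+=-1.7226
step 7: x_pred=-8.9083  r=7.0583  x^+=-4.7157  v^+=-3.0055  a^+=0.7746
step 8: x_pred=-7.1758  r=12.9758  x^+=0.5318  v^+=3.2819  a^+=5.3654

resid = 12.9758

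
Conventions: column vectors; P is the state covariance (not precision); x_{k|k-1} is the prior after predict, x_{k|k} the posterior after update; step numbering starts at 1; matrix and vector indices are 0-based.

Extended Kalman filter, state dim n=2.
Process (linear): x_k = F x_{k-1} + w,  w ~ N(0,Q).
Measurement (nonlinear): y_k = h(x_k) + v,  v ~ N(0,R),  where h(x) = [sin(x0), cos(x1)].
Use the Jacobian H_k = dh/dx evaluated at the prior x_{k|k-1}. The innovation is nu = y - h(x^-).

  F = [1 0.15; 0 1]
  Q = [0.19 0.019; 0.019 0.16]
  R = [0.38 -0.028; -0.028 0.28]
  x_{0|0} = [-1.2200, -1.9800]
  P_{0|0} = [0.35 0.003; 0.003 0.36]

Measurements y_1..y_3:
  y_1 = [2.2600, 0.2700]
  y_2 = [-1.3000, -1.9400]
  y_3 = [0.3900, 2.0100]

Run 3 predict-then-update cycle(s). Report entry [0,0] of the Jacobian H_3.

H_jac[0,0] = -0.5533

step 1: x^-=[-1.5170, -1.9800]  P^-=[0.5490 0.0760; 0.0760 0.5200]  H_jac=[0.0538 0.0000; 0.0000 0.9174]  S=[0.3816 -0.0243; -0.0243 0.7177]  K=[0.0837 0.1000; 0.0531 0.6665]  nu=[3.2586, 0.6679]  x^+=[-1.1774, -1.3619]  P^+=[0.5396 0.0280; 0.0280 0.2018]
step 2: x^-=[-1.3817, -1.3619]  P^-=[0.7425 0.0772; 0.0772 0.3618]  H_jac=[0.1880 0.0000; 0.0000 0.9783]  S=[0.4062 -0.0138; -0.0138 0.6262]  K=[0.3479 0.1283; 0.0550 0.5664]  nu=[-0.3178, -2.1474]  x^+=[-1.7678, -2.5956]  P^+=[0.6842 0.0268; 0.0268 0.1605]
step 3: x^-=[-2.1572, -2.5956]  P^-=[0.8859 0.0698; 0.0698 0.3205]  H_jac=[-0.5533 0.0000; 0.0000 0.5192]  S=[0.6512 -0.0481; -0.0481 0.3664]  K=[-0.7527 0.0002; -0.0261 0.4508]  nu=[1.2230, 2.8646]  x^+=[-3.0770, -1.3361]  P^+=[0.5169 0.0407; 0.0407 0.2445]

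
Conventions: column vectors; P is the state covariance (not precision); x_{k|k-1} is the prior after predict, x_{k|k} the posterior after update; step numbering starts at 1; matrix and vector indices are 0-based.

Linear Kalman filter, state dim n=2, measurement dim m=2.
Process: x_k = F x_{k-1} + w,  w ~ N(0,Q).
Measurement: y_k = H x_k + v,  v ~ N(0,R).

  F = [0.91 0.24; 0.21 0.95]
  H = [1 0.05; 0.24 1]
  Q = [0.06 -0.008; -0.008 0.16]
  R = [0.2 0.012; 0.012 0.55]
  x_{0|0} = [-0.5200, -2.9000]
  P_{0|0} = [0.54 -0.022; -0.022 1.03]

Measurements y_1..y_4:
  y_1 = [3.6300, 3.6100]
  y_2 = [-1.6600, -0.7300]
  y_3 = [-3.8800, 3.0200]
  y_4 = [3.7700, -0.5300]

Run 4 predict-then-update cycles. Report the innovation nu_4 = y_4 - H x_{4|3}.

innov = [4.6712, -0.8268]

step 1: x^-=[-1.1692, -2.8642]  P^-=[0.5569 0.3099; 0.3099 1.1046]  S=[0.7906 0.5145; 0.5145 1.8354]  K=[0.6931 0.0474; 0.0536 0.6273]  nu=[4.9424, 6.7548]  x^+=[2.5765, 1.6381]  P^+=[0.1391 0.0010; 0.0010 0.3454]
step 2: x^-=[2.7377, 2.0973]  P^-=[0.1955 0.0982; 0.0982 0.4783]  S=[0.4066 0.1823; 0.1823 1.0867]  K=[0.4684 0.0550; 0.1010 0.4449]  nu=[-4.5026, -3.4843]  x^+=[0.4370, 0.0923]  P^+=[0.0937 0.0134; 0.0134 0.2427]
step 3: x^-=[0.4199, 0.1795]  P^-=[0.1574 0.0775; 0.0775 0.3885]  S=[0.3661 0.1476; 0.1476 0.9848]  K=[0.4186 0.0543; 0.1043 0.3978]  nu=[-4.3088, 2.7397]  x^+=[-1.2350, 0.8196]  P^+=[0.0836 0.0148; 0.0148 0.2165]
step 4: x^-=[-0.9272, 0.5193]  P^-=[0.1482 0.0709; 0.0709 0.3650]  S=[0.3562 0.1376; 0.1376 0.9575]  K=[0.4056 0.0529; 0.1019 0.3843]  nu=[4.6712, -0.8268]  x^+=[0.9236, 0.6773]  P^+=[0.0810 0.0145; 0.0145 0.2091]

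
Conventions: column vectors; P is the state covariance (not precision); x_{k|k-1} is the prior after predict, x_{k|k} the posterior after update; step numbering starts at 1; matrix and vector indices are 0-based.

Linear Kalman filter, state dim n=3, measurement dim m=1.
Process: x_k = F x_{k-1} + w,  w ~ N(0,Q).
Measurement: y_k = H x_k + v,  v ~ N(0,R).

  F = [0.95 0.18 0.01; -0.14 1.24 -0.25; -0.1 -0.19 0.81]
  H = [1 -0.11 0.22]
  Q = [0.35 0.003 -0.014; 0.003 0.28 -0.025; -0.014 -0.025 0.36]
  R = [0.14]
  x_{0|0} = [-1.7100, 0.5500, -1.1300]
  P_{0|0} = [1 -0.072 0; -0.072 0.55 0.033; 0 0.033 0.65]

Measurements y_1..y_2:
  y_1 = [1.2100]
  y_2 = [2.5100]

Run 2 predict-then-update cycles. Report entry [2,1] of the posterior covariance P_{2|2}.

P_post[2,1] = -0.6750

step 1: x^-=[-1.5368, 1.2039, -0.8488]  P^-=[1.2459 -0.0929 -0.1035; -0.0929 1.1904 -0.2305; -0.1035 -0.2305 0.8034]  S=[1.4252]  K=[0.8654; -0.1927; 0.0692]  nu=[3.0660]  x^+=[1.1164, 0.6132, -0.6367]  P^+=[0.1786 0.1447 -0.1888; 0.1447 1.1375 -0.2115; -0.1888 -0.2115 0.7966]
step 2: x^-=[1.1645, 0.7632, -0.7439]  P^-=[0.5933 0.4499 -0.2677; 0.4499 2.1500 -0.6717; -0.2677 -0.6717 1.0267]  S=[0.6247]  K=[0.7762; 0.1051; 0.0513]  nu=[1.5931]  x^+=[2.4010, 0.9307, -0.6621]  P^+=[0.2169 0.3990 -0.2926; 0.3990 2.1431 -0.6750; -0.2926 -0.6750 1.0250]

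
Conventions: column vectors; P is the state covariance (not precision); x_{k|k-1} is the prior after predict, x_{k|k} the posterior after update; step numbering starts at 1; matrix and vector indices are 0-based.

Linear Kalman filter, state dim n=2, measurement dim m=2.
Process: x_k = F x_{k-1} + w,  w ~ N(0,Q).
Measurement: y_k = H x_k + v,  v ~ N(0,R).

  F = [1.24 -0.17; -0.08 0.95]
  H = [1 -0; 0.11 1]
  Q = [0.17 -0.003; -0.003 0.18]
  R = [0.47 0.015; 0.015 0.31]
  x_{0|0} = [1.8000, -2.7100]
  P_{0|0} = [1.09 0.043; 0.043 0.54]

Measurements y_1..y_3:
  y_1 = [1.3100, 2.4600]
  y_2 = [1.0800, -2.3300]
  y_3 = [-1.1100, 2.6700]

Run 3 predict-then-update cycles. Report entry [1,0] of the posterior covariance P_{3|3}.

step 1: x^-=[2.6927, -2.7185]  P^-=[1.8435 -0.1471; -0.1471 0.6678]  S=[2.3135 0.0707; 0.0707 0.9677]  K=[0.7969 -0.0007; -0.0843 0.6795]  nu=[-1.3827, 4.8823]  x^+=[1.5876, 0.7156]  P^+=[0.3745 -0.0294; -0.0294 0.2126]
step 2: x^-=[1.8470, 0.5528]  P^-=[0.7644 -0.1096; -0.1096 0.3788]  S=[1.2344 -0.0105; -0.0105 0.6739]  K=[0.6190 -0.0282; -0.0842 0.5428]  nu=[-0.7670, -3.0860]  x^+=[1.4592, -1.0578]  P^+=[0.2905 -0.0314; -0.0314 0.1705]
step 3: x^-=[1.9893, -1.1217]  P^-=[0.6349 -0.0968; -0.0968 0.3405]  S=[1.1049 -0.0119; -0.0119 0.6369]  K=[0.5743 -0.0315; -0.0820 0.5164]  nu=[-3.0993, 3.5729]  x^+=[0.0968, 0.9774]  P^+=[0.2694 -0.0308; -0.0308 0.1622]

P_post[1,0] = -0.0308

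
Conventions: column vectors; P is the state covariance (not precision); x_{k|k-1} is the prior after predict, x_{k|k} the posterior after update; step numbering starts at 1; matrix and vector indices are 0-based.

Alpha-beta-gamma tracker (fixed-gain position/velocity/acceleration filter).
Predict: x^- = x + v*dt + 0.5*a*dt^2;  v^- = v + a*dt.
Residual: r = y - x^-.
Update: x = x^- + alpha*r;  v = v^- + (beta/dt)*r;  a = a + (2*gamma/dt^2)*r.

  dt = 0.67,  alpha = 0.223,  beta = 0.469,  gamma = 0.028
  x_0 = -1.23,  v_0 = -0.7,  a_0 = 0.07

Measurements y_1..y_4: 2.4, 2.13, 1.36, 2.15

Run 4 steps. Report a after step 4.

step 1: x_pred=-1.6833  r=4.0833  x^+=-0.7727  v^+=2.2052  a^+=0.5794
step 2: x_pred=0.8348  r=1.2952  x^+=1.1236  v^+=3.5000  a^+=0.7410
step 3: x_pred=3.6350  r=-2.2750  x^+=3.1276  v^+=2.4040  a^+=0.4572
step 4: x_pred=4.8409  r=-2.6909  x^+=4.2409  v^+=0.8266  a^+=0.1215

a_post = 0.1215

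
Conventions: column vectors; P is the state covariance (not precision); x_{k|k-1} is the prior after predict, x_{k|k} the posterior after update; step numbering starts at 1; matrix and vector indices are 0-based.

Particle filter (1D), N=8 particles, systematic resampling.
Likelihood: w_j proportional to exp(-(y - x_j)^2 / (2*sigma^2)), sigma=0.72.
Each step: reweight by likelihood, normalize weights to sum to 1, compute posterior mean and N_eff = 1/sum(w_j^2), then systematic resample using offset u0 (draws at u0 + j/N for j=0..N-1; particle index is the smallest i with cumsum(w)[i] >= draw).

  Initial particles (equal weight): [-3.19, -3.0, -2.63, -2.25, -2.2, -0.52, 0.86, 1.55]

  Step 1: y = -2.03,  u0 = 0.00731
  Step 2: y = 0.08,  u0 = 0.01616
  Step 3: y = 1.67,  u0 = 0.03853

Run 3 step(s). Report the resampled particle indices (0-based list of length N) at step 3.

resampled_idx = [1, 2, 3, 4, 5, 5, 6, 7]

step 1: w=[0.0798, 0.1179, 0.2065, 0.2789, 0.2842, 0.0324, 0.0001, 0.0000]  mean=-2.4214  Neff=4.4925  idx=[0, 1, 2, 2, 3, 3, 4, 4]
step 2: w=[0.0013, 0.0041, 0.0326, 0.0326, 0.2066, 0.2066, 0.2581, 0.2581]  mean=-2.2533  Neff=4.5301  idx=[2, 4, 4, 5, 6, 6, 7, 7]
step 3: w=[0.0055, 0.1127, 0.1127, 0.1127, 0.1641, 0.1641, 0.1641, 0.1641]  mean=-2.2193  Neff=6.8570  idx=[1, 2, 3, 4, 5, 5, 6, 7]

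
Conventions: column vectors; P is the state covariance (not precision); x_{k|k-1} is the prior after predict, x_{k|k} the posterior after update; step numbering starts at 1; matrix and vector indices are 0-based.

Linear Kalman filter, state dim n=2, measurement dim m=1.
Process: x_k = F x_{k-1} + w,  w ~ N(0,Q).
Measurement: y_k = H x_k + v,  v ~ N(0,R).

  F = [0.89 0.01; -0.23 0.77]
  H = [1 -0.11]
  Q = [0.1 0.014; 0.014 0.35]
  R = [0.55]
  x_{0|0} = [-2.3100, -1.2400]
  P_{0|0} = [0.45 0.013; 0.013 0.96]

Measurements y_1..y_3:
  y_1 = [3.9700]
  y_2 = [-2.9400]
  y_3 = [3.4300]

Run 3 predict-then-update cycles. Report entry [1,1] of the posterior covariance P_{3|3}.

step 1: x^-=[-2.0683, -0.4235]  P^-=[0.4568 -0.0618; -0.0618 0.9384]  S=[1.0317]  K=[0.4493; -0.1600]  nu=[5.9917]  x^+=[0.6239, -1.3821]  P^+=[0.2485 0.0123; 0.0123 0.9120]
step 2: x^-=[0.5414, -1.2077]  P^-=[0.2971 -0.0214; -0.0214 0.8995]  S=[0.8627]  K=[0.3471; -0.1395]  nu=[-3.6143]  x^+=[-0.7132, -0.7034]  P^+=[0.1932 0.0204; 0.0204 0.8827]
step 3: x^-=[-0.6418, -0.3776]  P^-=[0.2535 -0.0048; -0.0048 0.8764]  S=[0.8151]  K=[0.3116; -0.1242]  nu=[4.0303]  x^+=[0.6140, -0.8782]  P^+=[0.1743 0.0267; 0.0267 0.8638]

P_post[1,1] = 0.8638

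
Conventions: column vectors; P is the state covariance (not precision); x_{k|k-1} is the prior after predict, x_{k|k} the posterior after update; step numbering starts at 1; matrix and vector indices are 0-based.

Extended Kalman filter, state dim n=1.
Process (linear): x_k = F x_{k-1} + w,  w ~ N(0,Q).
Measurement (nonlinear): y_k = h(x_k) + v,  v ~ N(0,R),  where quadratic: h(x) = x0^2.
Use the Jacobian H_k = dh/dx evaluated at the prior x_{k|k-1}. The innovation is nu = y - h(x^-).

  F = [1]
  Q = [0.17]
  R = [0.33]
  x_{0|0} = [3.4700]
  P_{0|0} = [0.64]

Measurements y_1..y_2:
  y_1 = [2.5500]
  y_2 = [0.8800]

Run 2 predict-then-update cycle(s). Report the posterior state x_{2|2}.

x_post = [1.3454]

step 1: x^-=[3.4700]  P^-=[0.8100]  H_jac=[6.9400]  S=[39.3425]  K=[0.1429]  nu=[-9.4909]  x^+=[2.1139]  P^+=[0.0068]
step 2: x^-=[2.1139]  P^-=[0.1768]  H_jac=[4.2278]  S=[3.4901]  K=[0.2142]  nu=[-3.5886]  x^+=[1.3454]  P^+=[0.0167]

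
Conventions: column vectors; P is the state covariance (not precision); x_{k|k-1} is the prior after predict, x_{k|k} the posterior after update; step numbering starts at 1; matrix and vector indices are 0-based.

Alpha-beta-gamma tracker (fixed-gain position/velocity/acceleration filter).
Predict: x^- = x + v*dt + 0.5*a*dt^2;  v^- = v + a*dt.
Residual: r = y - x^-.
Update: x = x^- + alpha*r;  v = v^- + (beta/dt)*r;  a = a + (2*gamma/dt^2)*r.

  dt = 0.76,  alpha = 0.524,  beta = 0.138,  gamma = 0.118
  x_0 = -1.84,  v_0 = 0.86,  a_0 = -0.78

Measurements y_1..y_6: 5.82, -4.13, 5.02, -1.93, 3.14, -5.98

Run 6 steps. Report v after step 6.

v_post = -2.6717

step 1: x_pred=-1.4117  r=7.2317  x^+=2.3777  v^+=1.5803  a^+=2.1748
step 2: x_pred=4.2068  r=-8.3368  x^+=-0.1617  v^+=1.7193  a^+=-1.2316
step 3: x_pred=0.7894  r=4.2306  x^+=3.0062  v^+=1.5516  a^+=0.4970
step 4: x_pred=4.3289  r=-6.2589  x^+=1.0493  v^+=0.7928  a^+=-2.0603
step 5: x_pred=1.0568  r=2.0832  x^+=2.1484  v^+=-0.3948  a^+=-1.2091
step 6: x_pred=1.4992  r=-7.4792  x^+=-2.4199  v^+=-2.6717  a^+=-4.2650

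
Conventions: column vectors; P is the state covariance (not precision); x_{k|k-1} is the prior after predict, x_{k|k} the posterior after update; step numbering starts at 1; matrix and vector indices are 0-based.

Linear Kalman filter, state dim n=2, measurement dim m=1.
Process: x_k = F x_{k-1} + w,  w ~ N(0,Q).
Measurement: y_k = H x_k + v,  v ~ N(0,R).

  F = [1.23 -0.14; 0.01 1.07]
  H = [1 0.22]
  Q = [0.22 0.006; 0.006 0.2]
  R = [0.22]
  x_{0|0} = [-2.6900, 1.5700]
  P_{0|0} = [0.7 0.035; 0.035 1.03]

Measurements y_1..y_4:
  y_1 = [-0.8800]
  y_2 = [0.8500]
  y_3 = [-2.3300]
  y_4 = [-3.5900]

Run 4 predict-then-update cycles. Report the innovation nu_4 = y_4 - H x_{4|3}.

innov = [-1.0372]

step 1: x^-=[-3.5285, 1.6530]  P^-=[1.2872 -0.0937; -0.0937 1.3801]  S=[1.5327]  K=[0.8263; 0.1370]  nu=[2.2848]  x^+=[-1.6405, 1.9660]  P^+=[0.2406 -0.2672; -0.2672 1.3513]
step 2: x^-=[-2.2930, 2.0872]  P^-=[0.7024 -0.5447; -0.5447 1.7414]  S=[0.7671]  K=[0.7595; -0.2106]  nu=[2.6838]  x^+=[-0.2545, 1.5218]  P^+=[0.2599 -0.4220; -0.4220 1.7074]
step 3: x^-=[-0.5261, 1.6258]  P^-=[0.7920 -0.8013; -0.8013 2.1458]  S=[0.7633]  K=[0.8067; -0.4314]  nu=[-2.1615]  x^+=[-2.2698, 2.5582]  P^+=[0.2953 -0.5357; -0.5357 2.0038]
step 4: x^-=[-3.1500, 2.7146]  P^-=[0.8906 -0.9948; -0.9948 2.4827]  S=[0.7930]  K=[0.8470; -0.5658]  nu=[-1.0372]  x^+=[-4.0286, 3.3014]  P^+=[0.3216 -0.6148; -0.6148 2.2288]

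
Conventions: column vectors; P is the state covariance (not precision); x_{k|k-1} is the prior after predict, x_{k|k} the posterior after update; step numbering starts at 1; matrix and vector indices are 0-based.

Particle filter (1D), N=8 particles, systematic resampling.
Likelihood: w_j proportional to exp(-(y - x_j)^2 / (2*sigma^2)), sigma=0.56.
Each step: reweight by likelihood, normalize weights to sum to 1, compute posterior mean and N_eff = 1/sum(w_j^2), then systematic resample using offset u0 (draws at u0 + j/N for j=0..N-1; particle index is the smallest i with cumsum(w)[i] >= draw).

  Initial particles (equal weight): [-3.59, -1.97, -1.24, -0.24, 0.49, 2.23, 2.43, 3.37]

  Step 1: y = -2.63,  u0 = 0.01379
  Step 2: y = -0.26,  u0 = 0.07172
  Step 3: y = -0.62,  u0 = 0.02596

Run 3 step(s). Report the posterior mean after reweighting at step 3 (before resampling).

step 1: w=[0.2967, 0.6439, 0.0592, 0.0001, 0.0000, 0.0000, 0.0000, 0.0000]  mean=-2.4072  Neff=1.9756  idx=[0, 0, 0, 1, 1, 1, 1, 1]
step 2: w=[0.0000, 0.0000, 0.0000, 0.2000, 0.2000, 0.2000, 0.2000, 0.2000]  mean=-1.9700  Neff=5.0000  idx=[3, 3, 4, 5, 5, 6, 7, 7]
step 3: w=[0.1250, 0.1250, 0.1250, 0.1250, 0.1250, 0.1250, 0.1250, 0.1250]  mean=-1.9700  Neff=8.0000  idx=[0, 1, 2, 3, 4, 5, 6, 7]

post_mean = -1.9700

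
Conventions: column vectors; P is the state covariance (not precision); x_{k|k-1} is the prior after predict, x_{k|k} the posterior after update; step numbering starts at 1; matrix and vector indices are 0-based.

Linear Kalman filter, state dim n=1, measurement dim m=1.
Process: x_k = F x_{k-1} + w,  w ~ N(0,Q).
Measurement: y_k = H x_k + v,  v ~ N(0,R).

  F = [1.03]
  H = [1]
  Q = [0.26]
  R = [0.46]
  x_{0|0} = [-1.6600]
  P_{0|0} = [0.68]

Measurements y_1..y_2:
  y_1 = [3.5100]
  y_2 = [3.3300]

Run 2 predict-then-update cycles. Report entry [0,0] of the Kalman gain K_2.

K[0,0] = 0.5629

step 1: x^-=[-1.7098]  P^-=[0.9814]  S=[1.4414]  K=[0.6809]  nu=[5.2198]  x^+=[1.8442]  P^+=[0.3132]
step 2: x^-=[1.8995]  P^-=[0.5923]  S=[1.0523]  K=[0.5629]  nu=[1.4305]  x^+=[2.7047]  P^+=[0.2589]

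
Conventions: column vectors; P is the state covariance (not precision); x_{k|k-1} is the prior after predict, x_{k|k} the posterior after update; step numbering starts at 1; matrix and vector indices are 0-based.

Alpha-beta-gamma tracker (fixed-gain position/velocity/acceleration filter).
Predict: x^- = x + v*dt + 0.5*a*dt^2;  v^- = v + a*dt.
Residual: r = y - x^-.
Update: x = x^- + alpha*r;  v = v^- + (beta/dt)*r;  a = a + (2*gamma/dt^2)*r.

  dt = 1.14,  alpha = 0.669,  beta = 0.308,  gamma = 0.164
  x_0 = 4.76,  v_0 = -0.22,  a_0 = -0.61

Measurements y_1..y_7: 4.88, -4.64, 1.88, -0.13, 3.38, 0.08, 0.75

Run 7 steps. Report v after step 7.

v_post = 4.1292

step 1: x_pred=4.1128  r=0.7672  x^+=4.6261  v^+=-0.7081  a^+=-0.4164
step 2: x_pred=3.5482  r=-8.1882  x^+=-1.9297  v^+=-3.3951  a^+=-2.4830
step 3: x_pred=-7.4135  r=9.2935  x^+=-1.1961  v^+=-3.7148  a^+=-0.1374
step 4: x_pred=-5.5203  r=5.3903  x^+=-1.9142  v^+=-2.4151  a^+=1.2230
step 5: x_pred=-3.8727  r=7.2527  x^+=0.9794  v^+=0.9386  a^+=3.0535
step 6: x_pred=4.0335  r=-3.9535  x^+=1.3886  v^+=3.3514  a^+=2.0557
step 7: x_pred=6.5450  r=-5.7950  x^+=2.6682  v^+=4.1292  a^+=0.5931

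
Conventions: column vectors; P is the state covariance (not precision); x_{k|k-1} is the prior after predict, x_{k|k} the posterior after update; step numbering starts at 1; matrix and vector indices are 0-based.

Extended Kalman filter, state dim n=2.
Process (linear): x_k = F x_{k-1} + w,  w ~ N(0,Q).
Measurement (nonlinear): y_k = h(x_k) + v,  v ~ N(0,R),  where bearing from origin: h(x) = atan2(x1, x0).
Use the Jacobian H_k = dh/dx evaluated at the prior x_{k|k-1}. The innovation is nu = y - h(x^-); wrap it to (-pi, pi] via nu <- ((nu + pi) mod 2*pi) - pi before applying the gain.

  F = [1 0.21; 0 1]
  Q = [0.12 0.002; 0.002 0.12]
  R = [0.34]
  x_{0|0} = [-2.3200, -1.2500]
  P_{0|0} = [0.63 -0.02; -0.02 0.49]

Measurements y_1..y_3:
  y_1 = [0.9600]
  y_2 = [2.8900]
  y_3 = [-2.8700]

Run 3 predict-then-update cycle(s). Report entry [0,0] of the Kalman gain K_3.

K[0,0] = -0.2636

step 1: x^-=[-2.5825, -1.2500]  P^-=[0.7632 0.0849; 0.0849 0.6100]  H_jac=[0.1519 -0.3137]  S=[0.4095]  K=[0.2179; -0.4358]  nu=[-2.6324]  x^+=[-3.1562, -0.1028]  P^+=[0.7438 0.1238; 0.1238 0.5322]
step 2: x^-=[-3.1778, -0.1028]  P^-=[0.9392 0.2376; 0.2376 0.6522]  H_jac=[0.0102 -0.3144]  S=[0.4030]  K=[-0.1616; -0.5027]  nu=[-0.2839]  x^+=[-3.1319, 0.0399]  P^+=[0.9287 0.2048; 0.2048 0.5504]
step 3: x^-=[-3.1235, 0.0399]  P^-=[1.1590 0.3224; 0.3224 0.6704]  H_jac=[-0.0041 -0.3201]  S=[0.4096]  K=[-0.2636; -0.5272]  nu=[0.2844]  x^+=[-3.1985, -0.1100]  P^+=[1.1305 0.2655; 0.2655 0.5565]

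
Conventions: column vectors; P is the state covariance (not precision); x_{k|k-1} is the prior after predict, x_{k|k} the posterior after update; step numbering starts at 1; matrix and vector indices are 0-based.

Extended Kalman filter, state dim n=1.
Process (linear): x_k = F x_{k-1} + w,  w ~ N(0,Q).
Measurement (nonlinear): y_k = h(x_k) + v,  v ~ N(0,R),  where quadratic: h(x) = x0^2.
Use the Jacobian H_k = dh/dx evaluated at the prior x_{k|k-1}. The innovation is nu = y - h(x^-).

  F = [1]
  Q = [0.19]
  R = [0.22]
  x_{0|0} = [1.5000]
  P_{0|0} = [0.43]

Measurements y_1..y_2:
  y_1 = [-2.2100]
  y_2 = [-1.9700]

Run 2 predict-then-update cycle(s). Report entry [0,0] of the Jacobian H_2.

step 1: x^-=[1.5000]  P^-=[0.6200]  H_jac=[3.0000]  S=[5.8000]  K=[0.3207]  nu=[-4.4600]  x^+=[0.0697]  P^+=[0.0235]
step 2: x^-=[0.0697]  P^-=[0.2135]  H_jac=[0.1394]  S=[0.2242]  K=[0.1328]  nu=[-1.9749]  x^+=[-0.1926]  P^+=[0.2096]

H_jac[0,0] = 0.1394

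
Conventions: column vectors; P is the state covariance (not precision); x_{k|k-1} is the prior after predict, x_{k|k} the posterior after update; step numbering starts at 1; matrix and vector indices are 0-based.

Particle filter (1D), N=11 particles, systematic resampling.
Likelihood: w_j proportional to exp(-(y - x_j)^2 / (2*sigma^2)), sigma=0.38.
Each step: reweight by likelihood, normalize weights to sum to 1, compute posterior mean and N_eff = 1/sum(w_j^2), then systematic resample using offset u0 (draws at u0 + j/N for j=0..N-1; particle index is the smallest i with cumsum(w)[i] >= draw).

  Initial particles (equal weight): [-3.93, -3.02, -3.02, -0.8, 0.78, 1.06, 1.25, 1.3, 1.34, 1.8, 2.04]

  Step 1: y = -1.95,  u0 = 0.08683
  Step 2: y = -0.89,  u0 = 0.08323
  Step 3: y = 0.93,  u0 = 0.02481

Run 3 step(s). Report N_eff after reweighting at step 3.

step 1: w=[0.0000, 0.3936, 0.3936, 0.2128, 0.0000, 0.0000, 0.0000, 0.0000, 0.0000, 0.0000, 0.0000]  mean=-2.5476  Neff=2.8161  idx=[1, 1, 1, 1, 2, 2, 2, 2, 3, 3, 3]
step 2: w=[0.0000, 0.0000, 0.0000, 0.0000, 0.0000, 0.0000, 0.0000, 0.0000, 0.3333, 0.3333, 0.3333]  mean=-0.8000  Neff=3.0000  idx=[8, 8, 8, 9, 9, 9, 9, 10, 10, 10, 10]
step 3: w=[0.0909, 0.0909, 0.0909, 0.0909, 0.0909, 0.0909, 0.0909, 0.0909, 0.0909, 0.0909, 0.0909]  mean=-0.8000  Neff=11.0000  idx=[0, 1, 2, 3, 4, 5, 6, 7, 8, 9, 10]

N_eff = 11.0000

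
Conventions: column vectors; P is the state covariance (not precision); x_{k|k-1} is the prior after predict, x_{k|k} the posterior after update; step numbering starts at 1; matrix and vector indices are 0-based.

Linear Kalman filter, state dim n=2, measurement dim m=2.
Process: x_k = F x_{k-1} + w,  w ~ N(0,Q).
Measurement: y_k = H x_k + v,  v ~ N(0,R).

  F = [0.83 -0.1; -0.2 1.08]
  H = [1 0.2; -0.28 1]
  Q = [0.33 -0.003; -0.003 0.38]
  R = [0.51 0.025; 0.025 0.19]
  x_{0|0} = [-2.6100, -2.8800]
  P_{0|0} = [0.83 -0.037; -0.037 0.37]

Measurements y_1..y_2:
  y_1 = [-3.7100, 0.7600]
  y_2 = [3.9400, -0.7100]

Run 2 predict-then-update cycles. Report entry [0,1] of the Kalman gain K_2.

K[0,1] = -0.1928

step 1: x^-=[-1.8783, -2.5884]  P^-=[0.9116 -0.2146; -0.2146 0.8608]  S=[1.3702 -0.2607; -0.2607 1.2424]  K=[0.5854 -0.2554; 0.1146 0.7652]  nu=[-1.3140, 2.8225]  x^+=[-3.3683, -0.5792]  P^+=[0.2831 0.0454; 0.0454 0.1610]
step 2: x^-=[-2.7378, 0.0482]  P^-=[0.5191 -0.0258; -0.0258 0.5595]  S=[1.0412 -0.0328; -0.0328 0.8046]  K=[0.4875 -0.1928; 0.1050 0.7086]  nu=[6.6681, -1.5247]  x^+=[0.8073, -0.3319]  P^+=[0.2355 0.0415; 0.0415 0.1489]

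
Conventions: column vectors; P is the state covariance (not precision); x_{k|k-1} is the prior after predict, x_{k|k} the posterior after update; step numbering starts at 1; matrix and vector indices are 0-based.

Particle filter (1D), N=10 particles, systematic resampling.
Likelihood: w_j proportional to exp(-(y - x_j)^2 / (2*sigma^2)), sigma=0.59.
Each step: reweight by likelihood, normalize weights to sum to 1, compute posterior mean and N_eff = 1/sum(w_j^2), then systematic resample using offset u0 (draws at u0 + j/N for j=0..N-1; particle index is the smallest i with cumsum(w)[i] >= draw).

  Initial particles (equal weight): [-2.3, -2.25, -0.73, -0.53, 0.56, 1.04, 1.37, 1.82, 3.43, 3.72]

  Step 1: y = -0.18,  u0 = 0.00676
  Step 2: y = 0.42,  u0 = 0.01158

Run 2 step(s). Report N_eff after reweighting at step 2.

N_eff = 5.8038

step 1: w=[0.0007, 0.0010, 0.3086, 0.3997, 0.2171, 0.0562, 0.0151, 0.0015, 0.0000, 0.0000]  mean=-0.2377  Neff=3.2730  idx=[2, 2, 2, 2, 3, 3, 3, 3, 4, 4]
step 2: w=[0.0411, 0.0411, 0.0411, 0.0411, 0.0752, 0.0752, 0.0752, 0.0752, 0.2673, 0.2673]  mean=0.0198  Neff=5.8038  idx=[0, 2, 4, 5, 7, 8, 8, 8, 9, 9]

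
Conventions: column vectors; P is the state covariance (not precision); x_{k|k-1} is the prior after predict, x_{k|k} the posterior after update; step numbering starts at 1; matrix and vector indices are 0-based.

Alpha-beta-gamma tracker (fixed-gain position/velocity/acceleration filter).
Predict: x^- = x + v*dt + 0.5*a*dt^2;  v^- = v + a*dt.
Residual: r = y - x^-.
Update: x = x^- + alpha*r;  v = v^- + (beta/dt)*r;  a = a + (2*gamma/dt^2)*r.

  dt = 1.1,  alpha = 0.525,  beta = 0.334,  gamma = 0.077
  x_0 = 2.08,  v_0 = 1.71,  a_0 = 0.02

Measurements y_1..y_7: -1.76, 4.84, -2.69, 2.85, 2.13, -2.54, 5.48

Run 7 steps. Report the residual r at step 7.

resid = 8.2096

step 1: x_pred=3.9731  r=-5.7331  x^+=0.9632  v^+=-0.0088  a^+=-0.7097
step 2: x_pred=0.5242  r=4.3158  x^+=2.7900  v^+=0.5210  a^+=-0.1604
step 3: x_pred=3.2661  r=-5.9561  x^+=0.1391  v^+=-1.4639  a^+=-0.9184
step 4: x_pred=-2.0268  r=4.8768  x^+=0.5335  v^+=-0.9934  a^+=-0.2978
step 5: x_pred=-0.7394  r=2.8694  x^+=0.7671  v^+=-0.4497  a^+=0.0674
step 6: x_pred=0.3132  r=-2.8532  x^+=-1.1847  v^+=-1.2418  a^+=-0.2957
step 7: x_pred=-2.7296  r=8.2096  x^+=1.5804  v^+=0.9256  a^+=0.7492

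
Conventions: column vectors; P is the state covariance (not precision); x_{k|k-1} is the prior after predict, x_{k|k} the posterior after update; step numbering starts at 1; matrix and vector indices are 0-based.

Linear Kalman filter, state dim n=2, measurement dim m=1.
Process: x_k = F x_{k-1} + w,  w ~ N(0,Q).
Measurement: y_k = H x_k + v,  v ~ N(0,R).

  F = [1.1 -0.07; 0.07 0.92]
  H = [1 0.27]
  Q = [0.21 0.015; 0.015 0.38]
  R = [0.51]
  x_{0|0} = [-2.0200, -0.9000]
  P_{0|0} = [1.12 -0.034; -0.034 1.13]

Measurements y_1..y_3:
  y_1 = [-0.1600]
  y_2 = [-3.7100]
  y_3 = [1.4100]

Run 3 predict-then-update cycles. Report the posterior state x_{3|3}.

step 1: x^-=[-2.1590, -0.9694]  P^-=[1.5760 -0.0058; -0.0058 1.3375]  S=[2.1804]  K=[0.7221; 0.1630]  nu=[2.2607]  x^+=[-0.5265, -0.6009]  P^+=[0.4391 -0.2624; -0.2624 1.2796]
step 2: x^-=[-0.5371, -0.5897]  P^-=[0.7880 -0.2978; -0.2978 1.4314]  S=[1.2415]  K=[0.5699; 0.0714]  nu=[-3.0136]  x^+=[-2.2547, -0.8049]  P^+=[0.3847 -0.3484; -0.3484 1.4251]
step 3: x^-=[-2.4238, -0.8983]  P^-=[0.7361 -0.3980; -0.3980 1.5432]  S=[1.1437]  K=[0.5497; 0.0163]  nu=[4.0764]  x^+=[-0.1831, -0.8318]  P^+=[0.3906 -0.4083; -0.4083 1.5429]

x_post = [-0.1831, -0.8318]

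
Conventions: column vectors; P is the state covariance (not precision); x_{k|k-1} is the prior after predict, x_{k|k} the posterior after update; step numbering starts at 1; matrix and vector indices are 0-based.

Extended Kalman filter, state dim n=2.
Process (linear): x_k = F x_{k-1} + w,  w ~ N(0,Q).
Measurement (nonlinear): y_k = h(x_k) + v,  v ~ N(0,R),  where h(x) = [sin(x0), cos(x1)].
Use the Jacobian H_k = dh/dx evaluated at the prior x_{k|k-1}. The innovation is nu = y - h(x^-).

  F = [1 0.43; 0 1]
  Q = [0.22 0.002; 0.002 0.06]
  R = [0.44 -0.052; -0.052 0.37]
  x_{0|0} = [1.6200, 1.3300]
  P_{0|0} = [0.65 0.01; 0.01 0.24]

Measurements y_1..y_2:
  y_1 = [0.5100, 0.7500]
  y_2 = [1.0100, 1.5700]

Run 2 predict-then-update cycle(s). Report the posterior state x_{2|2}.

step 1: x^-=[2.1919, 1.3300]  P^-=[0.9230 0.1152; 0.1152 0.3000]  H_jac=[-0.5819 0.0000; 0.0000 -0.9711]  S=[0.7526 0.0131; 0.0131 0.6529]  K=[-0.7110 -0.1571; -0.0813 -0.4446]  nu=[-0.3032, 0.5115]  x^+=[2.3271, 1.1273]  P^+=[0.5235 0.0218; 0.0218 0.1650]
step 2: x^-=[2.8119, 1.1273]  P^-=[0.7928 0.0947; 0.0947 0.2250]  H_jac=[-0.9461 0.0000; 0.0000 -0.9032]  S=[1.1497 0.0290; 0.0290 0.5536]  K=[-0.6494 -0.1206; -0.0688 -0.3636]  nu=[0.6862, 1.1409]  x^+=[2.2287, 0.6653]  P^+=[0.2954 0.0120; 0.0120 0.1450]

x_post = [2.2287, 0.6653]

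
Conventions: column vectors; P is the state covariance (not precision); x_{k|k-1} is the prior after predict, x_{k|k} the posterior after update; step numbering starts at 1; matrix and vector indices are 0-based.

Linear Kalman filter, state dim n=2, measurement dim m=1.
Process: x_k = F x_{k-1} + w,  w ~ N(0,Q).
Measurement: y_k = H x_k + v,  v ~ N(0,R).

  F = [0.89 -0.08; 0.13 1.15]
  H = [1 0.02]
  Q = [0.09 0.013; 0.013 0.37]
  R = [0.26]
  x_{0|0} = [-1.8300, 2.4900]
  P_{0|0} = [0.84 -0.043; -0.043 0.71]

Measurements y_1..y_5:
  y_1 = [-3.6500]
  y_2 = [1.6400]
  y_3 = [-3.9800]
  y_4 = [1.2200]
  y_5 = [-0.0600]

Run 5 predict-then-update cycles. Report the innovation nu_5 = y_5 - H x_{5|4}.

innov = [0.6322]

step 1: x^-=[-1.8279, 2.6256]  P^-=[0.7660 0.0013; 0.0013 1.3103]  S=[1.0266]  K=[0.7462; 0.0268]  nu=[-1.8746]  x^+=[-3.2267, 2.5754]  P^+=[0.1944 -0.0192; -0.0192 1.3096]
step 2: x^-=[-3.0778, 2.5422]  P^-=[0.2551 -0.1045; -0.1045 2.0995]  S=[0.5118]  K=[0.4944; -0.1221]  nu=[4.6670]  x^+=[-0.7705, 1.9724]  P^+=[0.1300 -0.0736; -0.0736 2.0918]
step 3: x^-=[-0.8435, 2.1681]  P^-=[0.2168 -0.2389; -0.2389 3.1166]  S=[0.4685]  K=[0.4526; -0.3769]  nu=[-3.1798]  x^+=[-2.2828, 3.3668]  P^+=[0.1209 -0.1590; -0.1590 3.0501]
step 4: x^-=[-2.3010, 3.5750]  P^-=[0.2279 -0.4147; -0.4147 4.3582]  S=[0.4731]  K=[0.4642; -0.6924]  nu=[3.4495]  x^+=[-0.6997, 1.1865]  P^+=[0.1260 -0.2627; -0.2627 4.1314]
step 5: x^-=[-0.7176, 1.2735]  P^-=[0.2536 -0.6186; -0.6186 5.7574]  S=[0.4912]  K=[0.4912; -1.0250]  nu=[0.6322]  x^+=[-0.4071, 0.6256]  P^+=[0.1351 -0.3713; -0.3713 5.2413]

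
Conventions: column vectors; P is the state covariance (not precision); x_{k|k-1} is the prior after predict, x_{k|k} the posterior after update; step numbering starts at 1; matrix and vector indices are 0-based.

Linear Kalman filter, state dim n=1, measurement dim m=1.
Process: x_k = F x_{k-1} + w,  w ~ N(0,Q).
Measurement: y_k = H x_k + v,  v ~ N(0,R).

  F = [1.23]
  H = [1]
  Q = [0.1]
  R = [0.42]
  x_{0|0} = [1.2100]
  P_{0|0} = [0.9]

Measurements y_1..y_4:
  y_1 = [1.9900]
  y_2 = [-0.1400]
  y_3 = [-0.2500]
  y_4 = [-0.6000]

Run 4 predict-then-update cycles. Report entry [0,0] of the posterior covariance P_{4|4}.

P_post[0,0] = 0.2140

step 1: x^-=[1.4883]  P^-=[1.4616]  S=[1.8816]  K=[0.7768]  nu=[0.5017]  x^+=[1.8780]  P^+=[0.3263]
step 2: x^-=[2.3100]  P^-=[0.5936]  S=[1.0136]  K=[0.5856]  nu=[-2.4500]  x^+=[0.8752]  P^+=[0.2460]
step 3: x^-=[1.0765]  P^-=[0.4721]  S=[0.8921]  K=[0.5292]  nu=[-1.3265]  x^+=[0.3745]  P^+=[0.2223]
step 4: x^-=[0.4606]  P^-=[0.4363]  S=[0.8563]  K=[0.5095]  nu=[-1.0606]  x^+=[-0.0798]  P^+=[0.2140]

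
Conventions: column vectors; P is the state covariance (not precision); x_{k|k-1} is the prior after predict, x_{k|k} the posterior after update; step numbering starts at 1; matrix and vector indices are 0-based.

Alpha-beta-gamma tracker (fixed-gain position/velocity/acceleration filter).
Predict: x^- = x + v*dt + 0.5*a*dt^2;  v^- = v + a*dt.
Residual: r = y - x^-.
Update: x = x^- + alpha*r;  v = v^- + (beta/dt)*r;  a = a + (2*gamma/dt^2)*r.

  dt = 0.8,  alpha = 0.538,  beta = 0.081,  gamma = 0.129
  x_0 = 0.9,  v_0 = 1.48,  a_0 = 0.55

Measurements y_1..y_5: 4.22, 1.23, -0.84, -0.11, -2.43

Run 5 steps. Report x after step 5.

step 1: x_pred=2.2600  r=1.9600  x^+=3.3145  v^+=2.1184  a^+=1.3401
step 2: x_pred=5.4381  r=-4.2081  x^+=3.1741  v^+=2.7645  a^+=-0.3563
step 3: x_pred=5.2717  r=-6.1117  x^+=1.9836  v^+=1.8607  a^+=-2.8200
step 4: x_pred=2.5697  r=-2.6797  x^+=1.1280  v^+=-0.6667  a^+=-3.9003
step 5: x_pred=-0.6534  r=-1.7766  x^+=-1.6092  v^+=-3.9668  a^+=-4.6165

x_post = -1.6092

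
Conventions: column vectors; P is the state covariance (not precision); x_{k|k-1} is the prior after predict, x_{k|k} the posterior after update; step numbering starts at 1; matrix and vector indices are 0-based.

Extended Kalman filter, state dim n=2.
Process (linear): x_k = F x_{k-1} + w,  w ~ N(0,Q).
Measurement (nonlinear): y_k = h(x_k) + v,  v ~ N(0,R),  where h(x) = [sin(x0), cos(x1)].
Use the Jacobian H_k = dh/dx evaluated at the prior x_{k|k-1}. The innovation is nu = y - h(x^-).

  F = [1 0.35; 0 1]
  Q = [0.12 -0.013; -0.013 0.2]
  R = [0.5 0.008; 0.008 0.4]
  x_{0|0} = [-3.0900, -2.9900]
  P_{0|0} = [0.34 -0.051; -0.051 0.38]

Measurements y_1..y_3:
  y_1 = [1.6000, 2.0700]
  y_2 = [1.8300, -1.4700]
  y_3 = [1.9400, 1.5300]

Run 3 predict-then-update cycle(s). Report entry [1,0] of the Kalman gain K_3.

step 1: x^-=[-4.1365, -2.9900]  P^-=[0.4709 0.0690; 0.0690 0.5800]  H_jac=[-0.5446 0.0000; 0.0000 0.1510]  S=[0.6396 0.0023; 0.0023 0.4132]  K=[-0.4010 0.0275; -0.0595 0.2123]  nu=[0.7613, 3.0585]  x^+=[-4.3577, -2.3860]  P^+=[0.3677 0.0515; 0.0515 0.5592]
step 2: x^-=[-5.1928, -2.3860]  P^-=[0.5923 0.2342; 0.2342 0.7592]  H_jac=[0.4622 0.0000; 0.0000 0.6857]  S=[0.6265 0.0822; 0.0822 0.7570]  K=[0.4150 0.1671; 0.0837 0.6786]  nu=[0.9432, -0.7421]  x^+=[-4.9254, -2.8107]  P^+=[0.4519 0.1023; 0.1023 0.3968]
step 3: x^-=[-5.9091, -2.8107]  P^-=[0.6921 0.2282; 0.2282 0.5968]  H_jac=[0.9309 0.0000; 0.0000 0.3249]  S=[1.0997 0.0770; 0.0770 0.4630]  K=[0.5814 0.0634; 0.1658 0.3913]  nu=[1.5746, 2.4757]  x^+=[-4.8366, -1.5810]  P^+=[0.3128 0.0924; 0.0924 0.4857]

K[1,0] = 0.1658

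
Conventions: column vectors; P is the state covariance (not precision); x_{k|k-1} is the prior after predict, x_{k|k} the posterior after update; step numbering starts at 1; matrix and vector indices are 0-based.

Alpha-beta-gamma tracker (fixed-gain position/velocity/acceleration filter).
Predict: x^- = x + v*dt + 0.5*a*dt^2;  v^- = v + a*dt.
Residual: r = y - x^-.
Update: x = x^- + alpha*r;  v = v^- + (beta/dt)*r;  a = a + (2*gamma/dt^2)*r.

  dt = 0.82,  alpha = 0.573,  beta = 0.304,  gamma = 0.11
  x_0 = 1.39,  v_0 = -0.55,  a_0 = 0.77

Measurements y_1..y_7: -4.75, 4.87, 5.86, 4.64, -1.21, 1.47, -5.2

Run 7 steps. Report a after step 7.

step 1: x_pred=1.1979  r=-5.9479  x^+=-2.2103  v^+=-2.1237  a^+=-1.1761
step 2: x_pred=-4.3471  r=9.2171  x^+=0.9343  v^+=0.3290  a^+=1.8396
step 3: x_pred=1.8226  r=4.0374  x^+=4.1360  v^+=3.3343  a^+=3.1606
step 4: x_pred=7.9328  r=-3.2928  x^+=6.0460  v^+=4.7053  a^+=2.0833
step 5: x_pred=10.6047  r=-11.8147  x^+=3.8349  v^+=2.0335  a^+=-1.7824
step 6: x_pred=4.9031  r=-3.4331  x^+=2.9359  v^+=-0.7008  a^+=-2.9056
step 7: x_pred=1.3844  r=-6.5844  x^+=-2.3885  v^+=-5.5245  a^+=-5.0599

a_post = -5.0599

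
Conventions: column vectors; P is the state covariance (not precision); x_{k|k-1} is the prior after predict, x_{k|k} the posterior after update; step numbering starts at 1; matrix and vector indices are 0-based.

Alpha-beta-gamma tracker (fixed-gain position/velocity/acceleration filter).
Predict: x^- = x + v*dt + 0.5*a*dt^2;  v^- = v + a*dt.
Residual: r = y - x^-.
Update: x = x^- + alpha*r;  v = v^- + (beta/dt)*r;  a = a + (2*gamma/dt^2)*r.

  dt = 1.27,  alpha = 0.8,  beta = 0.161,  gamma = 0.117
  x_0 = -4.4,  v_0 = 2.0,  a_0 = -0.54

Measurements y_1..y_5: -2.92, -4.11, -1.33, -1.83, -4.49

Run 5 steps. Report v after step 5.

step 1: x_pred=-2.2955  r=-0.6245  x^+=-2.7951  v^+=1.2350  a^+=-0.6306
step 2: x_pred=-1.7352  r=-2.3748  x^+=-3.6350  v^+=0.1331  a^+=-0.9751
step 3: x_pred=-4.2524  r=2.9224  x^+=-1.9145  v^+=-0.7349  a^+=-0.5512
step 4: x_pred=-3.2922  r=1.4622  x^+=-2.1224  v^+=-1.2495  a^+=-0.3390
step 5: x_pred=-3.9827  r=-0.5073  x^+=-4.3885  v^+=-1.7443  a^+=-0.4126

v_post = -1.7443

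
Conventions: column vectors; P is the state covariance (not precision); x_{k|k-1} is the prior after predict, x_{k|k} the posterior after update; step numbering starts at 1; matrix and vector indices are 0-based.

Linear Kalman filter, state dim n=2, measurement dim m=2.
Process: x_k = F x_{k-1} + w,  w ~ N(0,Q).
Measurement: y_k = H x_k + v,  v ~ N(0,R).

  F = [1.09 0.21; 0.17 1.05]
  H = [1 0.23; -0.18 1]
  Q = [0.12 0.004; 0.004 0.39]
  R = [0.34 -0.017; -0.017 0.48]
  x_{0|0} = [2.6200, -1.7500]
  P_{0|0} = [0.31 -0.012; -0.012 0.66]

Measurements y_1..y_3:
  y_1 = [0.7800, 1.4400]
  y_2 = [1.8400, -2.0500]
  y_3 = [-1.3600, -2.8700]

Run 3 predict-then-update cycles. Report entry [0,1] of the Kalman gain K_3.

K[0,1] = -0.0423

step 1: x^-=[2.4883, -1.3921]  P^-=[0.5119 0.1928; 0.1928 1.1223]  S=[1.0000 0.3338; 0.3338 1.5495]  K=[0.5760 -0.0591; 0.2334 0.6516]  nu=[-1.3881, 3.2800]  x^+=[1.4948, 0.4212]  P^+=[0.1975 -0.0026; -0.0026 0.3083]
step 2: x^-=[1.7178, 0.6964]  P^-=[0.3670 0.1055; 0.1055 0.7347]  S=[0.7944 0.1870; 0.1870 1.1886]  K=[0.5034 -0.0460; 0.2116 0.5689]  nu=[-0.0379, -2.4372]  x^+=[1.8109, -0.6980]  P^+=[0.1719 0.0003; 0.0003 0.2695]
step 3: x^-=[1.8273, -0.4251]  P^-=[0.3362 0.0956; 0.0956 0.6922]  S=[0.7568 0.1733; 0.1733 1.1487]  K=[0.4830 -0.0423; 0.2093 0.5560]  nu=[-3.0895, -2.1160]  x^+=[0.4247, -2.2484]  P^+=[0.1647 0.0011; 0.0011 0.2635]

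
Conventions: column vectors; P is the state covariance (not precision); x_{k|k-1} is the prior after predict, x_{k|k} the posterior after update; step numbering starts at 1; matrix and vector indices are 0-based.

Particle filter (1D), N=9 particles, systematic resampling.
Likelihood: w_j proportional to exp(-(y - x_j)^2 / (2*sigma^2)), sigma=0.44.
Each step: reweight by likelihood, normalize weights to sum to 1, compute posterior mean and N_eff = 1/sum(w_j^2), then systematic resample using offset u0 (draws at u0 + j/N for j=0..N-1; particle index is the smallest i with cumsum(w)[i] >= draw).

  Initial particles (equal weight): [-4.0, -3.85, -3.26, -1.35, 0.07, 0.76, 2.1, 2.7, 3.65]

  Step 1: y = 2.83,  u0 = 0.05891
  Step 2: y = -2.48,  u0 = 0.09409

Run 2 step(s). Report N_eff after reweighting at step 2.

N_eff = 2.0000

step 1: w=[0.0000, 0.0000, 0.0000, 0.0000, 0.0000, 0.0000, 0.1822, 0.6907, 0.1271]  mean=2.7114  Neff=1.8996  idx=[6, 6, 7, 7, 7, 7, 7, 7, 8]
step 2: w=[0.5000, 0.5000, 0.0000, 0.0000, 0.0000, 0.0000, 0.0000, 0.0000, 0.0000]  mean=2.1000  Neff=2.0000  idx=[0, 0, 0, 0, 1, 1, 1, 1, 1]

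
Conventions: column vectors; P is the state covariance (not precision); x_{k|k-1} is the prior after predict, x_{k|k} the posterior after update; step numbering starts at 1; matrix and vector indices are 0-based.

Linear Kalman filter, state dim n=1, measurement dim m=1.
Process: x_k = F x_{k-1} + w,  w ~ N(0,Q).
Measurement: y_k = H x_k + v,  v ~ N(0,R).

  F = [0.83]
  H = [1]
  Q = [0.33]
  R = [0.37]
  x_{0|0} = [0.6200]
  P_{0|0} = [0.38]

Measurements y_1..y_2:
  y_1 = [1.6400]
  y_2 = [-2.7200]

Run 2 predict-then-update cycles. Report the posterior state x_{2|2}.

step 1: x^-=[0.5146]  P^-=[0.5918]  S=[0.9618]  K=[0.6153]  nu=[1.1254]  x^+=[1.2071]  P^+=[0.2277]
step 2: x^-=[1.0019]  P^-=[0.4868]  S=[0.8568]  K=[0.5682]  nu=[-3.7219]  x^+=[-1.1128]  P^+=[0.2102]

x_post = [-1.1128]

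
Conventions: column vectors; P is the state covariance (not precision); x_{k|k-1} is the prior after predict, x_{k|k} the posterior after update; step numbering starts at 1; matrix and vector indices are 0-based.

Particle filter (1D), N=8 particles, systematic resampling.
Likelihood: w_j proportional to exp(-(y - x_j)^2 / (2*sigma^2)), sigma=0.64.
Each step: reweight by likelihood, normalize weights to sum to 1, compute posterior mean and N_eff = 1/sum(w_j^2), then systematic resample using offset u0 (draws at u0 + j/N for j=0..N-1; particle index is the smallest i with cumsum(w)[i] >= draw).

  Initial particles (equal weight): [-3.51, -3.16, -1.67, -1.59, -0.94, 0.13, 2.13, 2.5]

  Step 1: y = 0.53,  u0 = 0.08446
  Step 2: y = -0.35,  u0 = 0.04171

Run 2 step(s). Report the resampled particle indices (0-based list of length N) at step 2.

step 1: w=[0.0000, 0.0000, 0.0028, 0.0043, 0.0750, 0.8626, 0.0461, 0.0092]  mean=0.1511  Neff=1.3300  idx=[5, 5, 5, 5, 5, 5, 5, 6]
step 2: w=[0.1428, 0.1428, 0.1428, 0.1428, 0.1428, 0.1428, 0.1428, 0.0001]  mean=0.1302  Neff=7.0015  idx=[0, 1, 2, 2, 3, 4, 5, 6]

resampled_idx = [0, 1, 2, 2, 3, 4, 5, 6]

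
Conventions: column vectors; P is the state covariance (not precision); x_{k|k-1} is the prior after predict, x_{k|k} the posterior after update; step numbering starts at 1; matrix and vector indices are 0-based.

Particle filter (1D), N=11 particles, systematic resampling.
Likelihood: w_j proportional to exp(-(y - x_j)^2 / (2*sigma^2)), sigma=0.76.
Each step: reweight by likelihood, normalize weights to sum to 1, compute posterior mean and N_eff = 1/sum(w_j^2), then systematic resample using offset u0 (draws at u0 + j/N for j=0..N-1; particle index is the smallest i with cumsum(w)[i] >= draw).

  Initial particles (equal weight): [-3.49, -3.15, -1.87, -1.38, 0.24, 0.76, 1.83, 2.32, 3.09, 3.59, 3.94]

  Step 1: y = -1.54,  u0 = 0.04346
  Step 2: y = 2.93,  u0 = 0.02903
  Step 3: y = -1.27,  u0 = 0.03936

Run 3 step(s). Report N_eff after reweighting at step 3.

N_eff = 11.0000

step 1: w=[0.0177, 0.0504, 0.4321, 0.4644, 0.0306, 0.0049, 0.0000, 0.0000, 0.0000, 0.0000, 0.0000]  mean=-1.6581  Neff=2.4619  idx=[1, 2, 2, 2, 2, 2, 3, 3, 3, 3, 3]
step 2: w=[0.0000, 0.0041, 0.0041, 0.0041, 0.0041, 0.0041, 0.1959, 0.1959, 0.1959, 0.1959, 0.1959]  mean=-1.3901  Neff=5.2097  idx=[6, 6, 6, 7, 7, 8, 8, 9, 9, 10, 10]
step 3: w=[0.0909, 0.0909, 0.0909, 0.0909, 0.0909, 0.0909, 0.0909, 0.0909, 0.0909, 0.0909, 0.0909]  mean=-1.3800  Neff=11.0000  idx=[0, 1, 2, 3, 4, 5, 6, 7, 8, 9, 10]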